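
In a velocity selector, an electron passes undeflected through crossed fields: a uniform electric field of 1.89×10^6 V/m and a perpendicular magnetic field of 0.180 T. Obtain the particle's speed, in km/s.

v ≈ 10500 km/s

For zero net force, qE = qvB, so v = E/B.
v = (1.89×10^6) / (0.180) = 1.05×10^7 m/s.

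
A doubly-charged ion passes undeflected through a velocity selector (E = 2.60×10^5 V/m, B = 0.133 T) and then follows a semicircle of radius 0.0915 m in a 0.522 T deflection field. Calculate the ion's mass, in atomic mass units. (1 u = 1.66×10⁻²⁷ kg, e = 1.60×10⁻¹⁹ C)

m ≈ 4.71 u

v = E/B₁ = 1.95×10^6 m/s.
From r = mv/(qB₂), m = qB₂r/v = (2×1.60×10^-19)(0.522)(0.0915) / (1.95×10^6) = 7.82×10^-27 kg.
In atomic mass units: m = 7.82×10^-27 / 1.66×10^-27 = 4.71 u.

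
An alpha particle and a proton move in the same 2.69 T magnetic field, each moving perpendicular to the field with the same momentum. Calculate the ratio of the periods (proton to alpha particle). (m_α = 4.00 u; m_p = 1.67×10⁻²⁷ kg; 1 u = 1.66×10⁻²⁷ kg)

T = 2πm/(qB) is independent of speed, so T₂/T₁ = (m₂/q₂)/(m₁/q₁).
T_{proton}/T_{alpha particle} = (1.67×10^-27/1e) / (6.64×10^-27/2e) = 0.503.

ratio ≈ 0.503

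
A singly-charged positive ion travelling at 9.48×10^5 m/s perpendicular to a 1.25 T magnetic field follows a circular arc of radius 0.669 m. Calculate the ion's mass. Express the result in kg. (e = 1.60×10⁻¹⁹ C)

qvB = mv²/r ⇒ m = qBr/v.
m = (1×1.60×10^-19)(1.25)(0.669) / (9.48×10^5) = 1.41×10^-25 kg.

m ≈ 1.41×10^-25 kg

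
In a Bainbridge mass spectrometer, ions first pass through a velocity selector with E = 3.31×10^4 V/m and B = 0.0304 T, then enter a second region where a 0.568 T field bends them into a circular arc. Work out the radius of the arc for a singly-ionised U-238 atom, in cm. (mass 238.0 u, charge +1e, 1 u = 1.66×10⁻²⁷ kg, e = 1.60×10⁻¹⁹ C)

The selector passes v = E/B = 3.31×10^4/0.0304 = 1.09×10^6 m/s.
In the deflection region, r = mv/(qB₂) = (3.95×10^-25)(1.09×10^6) / [(1×1.60×10^-19)(0.568)] = 4.73 m.

r ≈ 473 cm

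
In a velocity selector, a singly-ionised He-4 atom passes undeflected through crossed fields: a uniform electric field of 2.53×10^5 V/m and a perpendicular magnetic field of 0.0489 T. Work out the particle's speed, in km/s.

For zero net force, qE = qvB, so v = E/B.
v = (2.53×10^5) / (0.0489) = 5.17×10^6 m/s.

v ≈ 5170 km/s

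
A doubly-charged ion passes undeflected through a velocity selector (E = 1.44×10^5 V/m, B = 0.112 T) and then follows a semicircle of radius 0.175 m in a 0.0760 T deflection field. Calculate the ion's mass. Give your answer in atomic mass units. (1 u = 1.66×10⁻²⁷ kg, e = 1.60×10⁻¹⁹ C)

v = E/B₁ = 1.29×10^6 m/s.
From r = mv/(qB₂), m = qB₂r/v = (2×1.60×10^-19)(0.0760)(0.175) / (1.29×10^6) = 3.31×10^-27 kg.
In atomic mass units: m = 3.31×10^-27 / 1.66×10^-27 = 1.99 u.

m ≈ 1.99 u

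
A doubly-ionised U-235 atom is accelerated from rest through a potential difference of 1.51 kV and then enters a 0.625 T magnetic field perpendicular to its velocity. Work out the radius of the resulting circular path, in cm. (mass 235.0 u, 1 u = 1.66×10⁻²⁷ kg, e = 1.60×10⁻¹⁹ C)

The kinetic energy gained is K = qV = (2×1.60×10^-19)(1510) = 4.83×10^-16 J.
v = √(2K/m) = 4.98×10^4 m/s.
r = mv/(qB) = (3.90×10^-25)(4.98×10^4) / [(2×1.60×10^-19)(0.625)] = 0.0971 m.

r ≈ 9.71 cm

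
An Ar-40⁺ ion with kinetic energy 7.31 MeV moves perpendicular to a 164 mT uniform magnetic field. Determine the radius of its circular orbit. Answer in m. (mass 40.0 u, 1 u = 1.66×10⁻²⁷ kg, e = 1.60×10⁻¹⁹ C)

Convert the energy: K = 7.31 MeV = 1.17×10^-12 J.
v = √(2K/m) = √(2·1.17×10^-12/6.64×10^-26) = 5.94×10^6 m/s.
r = mv/(qB) = (6.64×10^-26)(5.94×10^6) / [(1×1.60×10^-19)(0.164)] = 15.0 m.

r ≈ 15.0 m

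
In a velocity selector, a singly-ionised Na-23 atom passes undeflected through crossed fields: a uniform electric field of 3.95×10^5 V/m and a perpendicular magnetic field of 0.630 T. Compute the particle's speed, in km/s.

v ≈ 627 km/s

For zero net force, qE = qvB, so v = E/B.
v = (3.95×10^5) / (0.630) = 6.27×10^5 m/s.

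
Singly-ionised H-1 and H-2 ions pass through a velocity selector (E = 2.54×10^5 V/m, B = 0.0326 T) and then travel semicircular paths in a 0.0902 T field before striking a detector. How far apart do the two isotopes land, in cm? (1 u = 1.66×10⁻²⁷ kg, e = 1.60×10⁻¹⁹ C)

Δd ≈ 179 cm

Both emerge at v = E/B₁ = 7.79×10^6 m/s.
r = mv/(qB₂), so r₁ = 0.8962 m and r₂ = 1.792 m, giving Δr = 0.896 m.
After a semicircle each ion lands a diameter 2r from the entry slit, so the separation is 2Δr = 1.79 m.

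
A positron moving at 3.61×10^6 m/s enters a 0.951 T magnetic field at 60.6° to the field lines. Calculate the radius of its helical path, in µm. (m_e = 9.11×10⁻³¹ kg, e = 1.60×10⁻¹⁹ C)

Only the perpendicular component v⊥ = v sin60.6° = 3.15×10^6 m/s is bent by the field.
r = m v⊥ /(qB) = (9.11×10^-31)(3.15×10^6) / [(1×1.60×10^-19)(0.951)] = 1.88×10^-5 m.

r ≈ 18.8 µm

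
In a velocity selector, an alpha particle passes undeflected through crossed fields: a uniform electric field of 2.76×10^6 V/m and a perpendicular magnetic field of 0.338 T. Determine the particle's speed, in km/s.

v ≈ 8170 km/s

For zero net force, qE = qvB, so v = E/B.
v = (2.76×10^6) / (0.338) = 8.17×10^6 m/s.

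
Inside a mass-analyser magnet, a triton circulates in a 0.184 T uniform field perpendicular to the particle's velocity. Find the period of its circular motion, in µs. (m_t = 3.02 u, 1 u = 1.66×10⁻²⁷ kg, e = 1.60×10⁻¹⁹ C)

T ≈ 1.07 µs

The cyclotron period is independent of speed: T = 2πm/(qB).
T = 2π(5.01×10^-27) / [(1×1.60×10^-19)(0.184)] = 1.07×10^-6 s.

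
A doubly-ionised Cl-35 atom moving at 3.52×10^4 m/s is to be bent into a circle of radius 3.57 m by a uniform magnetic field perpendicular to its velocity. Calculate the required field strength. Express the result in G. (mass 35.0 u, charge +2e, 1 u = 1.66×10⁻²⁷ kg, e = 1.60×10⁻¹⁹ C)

B ≈ 17.9 G

qvB = mv²/r gives B = mv/(qr).
B = (5.81×10^-26)(3.52×10^4) / [(2×1.60×10^-19)(3.57)] = 1.79×10^-3 T.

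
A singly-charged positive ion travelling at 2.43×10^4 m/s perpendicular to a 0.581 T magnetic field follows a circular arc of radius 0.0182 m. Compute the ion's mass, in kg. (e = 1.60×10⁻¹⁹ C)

m ≈ 6.96×10^-26 kg

qvB = mv²/r ⇒ m = qBr/v.
m = (1×1.60×10^-19)(0.581)(0.0182) / (2.43×10^4) = 6.96×10^-26 kg.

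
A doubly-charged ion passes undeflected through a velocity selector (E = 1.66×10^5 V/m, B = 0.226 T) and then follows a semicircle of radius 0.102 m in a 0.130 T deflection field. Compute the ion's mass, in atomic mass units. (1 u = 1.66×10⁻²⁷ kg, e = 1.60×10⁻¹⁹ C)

v = E/B₁ = 7.35×10^5 m/s.
From r = mv/(qB₂), m = qB₂r/v = (2×1.60×10^-19)(0.130)(0.102) / (7.35×10^5) = 5.78×10^-27 kg.
In atomic mass units: m = 5.78×10^-27 / 1.66×10^-27 = 3.48 u.

m ≈ 3.48 u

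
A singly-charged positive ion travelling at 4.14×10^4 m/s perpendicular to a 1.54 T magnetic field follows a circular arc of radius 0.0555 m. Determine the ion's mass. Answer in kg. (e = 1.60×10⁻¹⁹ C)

m ≈ 3.30×10^-25 kg

qvB = mv²/r ⇒ m = qBr/v.
m = (1×1.60×10^-19)(1.54)(0.0555) / (4.14×10^4) = 3.30×10^-25 kg.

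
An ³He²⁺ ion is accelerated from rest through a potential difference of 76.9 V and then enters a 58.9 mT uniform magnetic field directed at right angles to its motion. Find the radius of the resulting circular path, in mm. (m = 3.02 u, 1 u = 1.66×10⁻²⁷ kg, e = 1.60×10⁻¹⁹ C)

The kinetic energy gained is K = qV = (2×1.60×10^-19)(76.9) = 2.46×10^-17 J.
v = √(2K/m) = 9.91×10^4 m/s.
r = mv/(qB) = (5.01×10^-27)(9.91×10^4) / [(2×1.60×10^-19)(0.0589)] = 0.0264 m.

r ≈ 26.4 mm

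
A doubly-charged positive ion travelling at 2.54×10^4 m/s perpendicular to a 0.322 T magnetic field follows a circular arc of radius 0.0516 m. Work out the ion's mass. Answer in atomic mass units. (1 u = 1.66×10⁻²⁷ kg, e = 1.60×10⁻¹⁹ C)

qvB = mv²/r ⇒ m = qBr/v.
m = (2×1.60×10^-19)(0.322)(0.0516) / (2.54×10^4) = 2.09×10^-25 kg = 126 u.

m ≈ 126 u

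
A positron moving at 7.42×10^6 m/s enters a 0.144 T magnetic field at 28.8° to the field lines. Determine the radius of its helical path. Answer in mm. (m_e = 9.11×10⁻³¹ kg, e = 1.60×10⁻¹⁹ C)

Only the perpendicular component v⊥ = v sin28.8° = 3.57×10^6 m/s is bent by the field.
r = m v⊥ /(qB) = (9.11×10^-31)(3.57×10^6) / [(1×1.60×10^-19)(0.144)] = 1.41×10^-4 m.

r ≈ 0.141 mm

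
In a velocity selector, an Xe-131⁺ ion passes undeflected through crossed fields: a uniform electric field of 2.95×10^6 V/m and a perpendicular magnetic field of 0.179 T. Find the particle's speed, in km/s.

v ≈ 16500 km/s

For zero net force, qE = qvB, so v = E/B.
v = (2.95×10^6) / (0.179) = 1.65×10^7 m/s.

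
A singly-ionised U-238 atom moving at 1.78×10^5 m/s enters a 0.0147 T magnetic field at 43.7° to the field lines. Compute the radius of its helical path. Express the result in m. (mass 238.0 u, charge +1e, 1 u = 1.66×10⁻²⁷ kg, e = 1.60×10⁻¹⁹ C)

r ≈ 20.7 m

Only the perpendicular component v⊥ = v sin43.7° = 1.23×10^5 m/s is bent by the field.
r = m v⊥ /(qB) = (3.95×10^-25)(1.23×10^5) / [(1×1.60×10^-19)(0.0147)] = 20.7 m.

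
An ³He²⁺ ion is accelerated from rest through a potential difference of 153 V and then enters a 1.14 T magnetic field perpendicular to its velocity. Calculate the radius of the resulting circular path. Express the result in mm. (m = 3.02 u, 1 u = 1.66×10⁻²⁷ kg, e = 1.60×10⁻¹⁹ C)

r ≈ 1.92 mm

The kinetic energy gained is K = qV = (2×1.60×10^-19)(153) = 4.90×10^-17 J.
v = √(2K/m) = 1.40×10^5 m/s.
r = mv/(qB) = (5.01×10^-27)(1.40×10^5) / [(2×1.60×10^-19)(1.14)] = 1.92×10^-3 m.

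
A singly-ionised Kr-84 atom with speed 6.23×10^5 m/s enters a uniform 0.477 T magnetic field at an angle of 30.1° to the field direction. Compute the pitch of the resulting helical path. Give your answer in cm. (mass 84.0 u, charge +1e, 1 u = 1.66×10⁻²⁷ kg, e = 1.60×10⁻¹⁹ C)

The velocity component along B is v∥ = v cos30.1° = 5.39×10^5 m/s.
The cyclotron period T = 2πm/(qB) = 1.15×10^-5 s is set by m, q, B alone.
Pitch = v∥·T = (5.39×10^5)(1.15×10^-5) = 6.19 m.

pitch ≈ 619 cm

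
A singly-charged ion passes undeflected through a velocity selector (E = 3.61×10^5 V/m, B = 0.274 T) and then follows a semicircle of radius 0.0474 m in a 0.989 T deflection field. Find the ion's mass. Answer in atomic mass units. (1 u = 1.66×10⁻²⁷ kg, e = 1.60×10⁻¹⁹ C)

v = E/B₁ = 1.32×10^6 m/s.
From r = mv/(qB₂), m = qB₂r/v = (1×1.60×10^-19)(0.989)(0.0474) / (1.32×10^6) = 5.69×10^-27 kg.
In atomic mass units: m = 5.69×10^-27 / 1.66×10^-27 = 3.43 u.

m ≈ 3.43 u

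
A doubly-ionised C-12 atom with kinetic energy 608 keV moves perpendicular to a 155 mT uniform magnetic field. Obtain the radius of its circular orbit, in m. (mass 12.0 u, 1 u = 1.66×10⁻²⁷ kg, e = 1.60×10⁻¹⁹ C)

r ≈ 1.26 m

Convert the energy: K = 608 keV = 9.73×10^-14 J.
v = √(2K/m) = √(2·9.73×10^-14/1.99×10^-26) = 3.13×10^6 m/s.
r = mv/(qB) = (1.99×10^-26)(3.13×10^6) / [(2×1.60×10^-19)(0.155)] = 1.26 m.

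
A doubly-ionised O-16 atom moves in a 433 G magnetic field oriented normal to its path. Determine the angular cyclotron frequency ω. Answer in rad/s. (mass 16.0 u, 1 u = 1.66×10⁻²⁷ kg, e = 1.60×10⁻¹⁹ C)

ω = qB/m = (2×1.60×10^-19)(0.0433) / (2.66×10^-26) = 5.22×10^5 rad/s.

ω ≈ 5.22×10^5 rad/s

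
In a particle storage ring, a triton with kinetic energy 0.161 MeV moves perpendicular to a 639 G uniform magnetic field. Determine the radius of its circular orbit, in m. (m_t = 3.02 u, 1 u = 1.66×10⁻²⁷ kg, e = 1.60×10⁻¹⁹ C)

r ≈ 1.57 m

Convert the energy: K = 0.161 MeV = 2.58×10^-14 J.
v = √(2K/m) = √(2·2.58×10^-14/5.01×10^-27) = 3.21×10^6 m/s.
r = mv/(qB) = (5.01×10^-27)(3.21×10^6) / [(1×1.60×10^-19)(0.0639)] = 1.57 m.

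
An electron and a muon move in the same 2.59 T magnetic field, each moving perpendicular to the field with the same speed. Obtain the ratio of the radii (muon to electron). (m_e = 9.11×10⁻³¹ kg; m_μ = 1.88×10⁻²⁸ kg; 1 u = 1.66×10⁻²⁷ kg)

ratio ≈ 206

r = mv/(qB) ⇒ at equal v, r ∝ m/q.
r_{muon}/r_{electron} = 206.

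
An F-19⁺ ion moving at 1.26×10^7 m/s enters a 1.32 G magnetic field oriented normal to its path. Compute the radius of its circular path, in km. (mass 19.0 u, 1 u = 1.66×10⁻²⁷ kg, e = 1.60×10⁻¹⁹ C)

r ≈ 18.8 km

The magnetic force provides the centripetal force: qvB = mv²/r, so r = mv/(qB).
r = (3.15×10^-26 kg)(1.26×10^7 m/s) / [(1×1.60×10^-19 C)(1.32×10^-4 T)] = 1.88×10^4 m.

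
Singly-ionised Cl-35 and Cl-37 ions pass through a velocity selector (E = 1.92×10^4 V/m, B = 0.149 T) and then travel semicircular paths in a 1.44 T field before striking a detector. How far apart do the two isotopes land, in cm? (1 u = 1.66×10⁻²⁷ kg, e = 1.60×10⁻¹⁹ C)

Δd ≈ 0.371 cm

Both emerge at v = E/B₁ = 1.29×10^5 m/s.
r = mv/(qB₂), so r₁ = 0.03249 m and r₂ = 0.03435 m, giving Δr = 1.86×10^-3 m.
After a semicircle each ion lands a diameter 2r from the entry slit, so the separation is 2Δr = 3.71×10^-3 m.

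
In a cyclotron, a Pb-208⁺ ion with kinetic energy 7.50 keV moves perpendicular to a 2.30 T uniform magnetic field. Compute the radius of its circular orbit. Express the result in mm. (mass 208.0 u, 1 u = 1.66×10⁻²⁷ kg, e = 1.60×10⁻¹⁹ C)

Convert the energy: K = 7.50 keV = 1.20×10^-15 J.
v = √(2K/m) = √(2·1.20×10^-15/3.45×10^-25) = 8.34×10^4 m/s.
r = mv/(qB) = (3.45×10^-25)(8.34×10^4) / [(1×1.60×10^-19)(2.30)] = 0.0782 m.

r ≈ 78.2 mm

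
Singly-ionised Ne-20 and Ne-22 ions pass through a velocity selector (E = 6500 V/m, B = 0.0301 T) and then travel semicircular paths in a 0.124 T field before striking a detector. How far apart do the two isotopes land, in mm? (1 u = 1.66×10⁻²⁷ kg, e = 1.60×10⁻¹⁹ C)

Δd ≈ 72.3 mm

Both emerge at v = E/B₁ = 2.16×10^5 m/s.
r = mv/(qB₂), so r₁ = 0.3614 m and r₂ = 0.3975 m, giving Δr = 0.0361 m.
After a semicircle each ion lands a diameter 2r from the entry slit, so the separation is 2Δr = 0.0723 m.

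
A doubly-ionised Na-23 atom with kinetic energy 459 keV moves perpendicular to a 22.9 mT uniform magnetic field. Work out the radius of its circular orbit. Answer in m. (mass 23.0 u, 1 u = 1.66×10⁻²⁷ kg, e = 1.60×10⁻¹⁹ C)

r ≈ 10.2 m

Convert the energy: K = 459 keV = 7.34×10^-14 J.
v = √(2K/m) = √(2·7.34×10^-14/3.82×10^-26) = 1.96×10^6 m/s.
r = mv/(qB) = (3.82×10^-26)(1.96×10^6) / [(2×1.60×10^-19)(0.0229)] = 10.2 m.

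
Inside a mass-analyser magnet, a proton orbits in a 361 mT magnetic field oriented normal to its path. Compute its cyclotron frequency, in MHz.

f = qB/(2πm) = (1×1.60×10^-19)(0.361) / [2π(1.67×10^-27)] = 5.50×10^6 Hz.

f ≈ 5.50 MHz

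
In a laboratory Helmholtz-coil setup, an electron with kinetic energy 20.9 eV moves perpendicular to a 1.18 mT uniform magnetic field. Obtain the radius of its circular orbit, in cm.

r ≈ 1.31 cm

Convert the energy: K = 20.9 eV = 3.34×10^-18 J.
v = √(2K/m) = √(2·3.34×10^-18/9.11×10^-31) = 2.71×10^6 m/s.
r = mv/(qB) = (9.11×10^-31)(2.71×10^6) / [(1×1.60×10^-19)(1.18×10^-3)] = 0.0131 m.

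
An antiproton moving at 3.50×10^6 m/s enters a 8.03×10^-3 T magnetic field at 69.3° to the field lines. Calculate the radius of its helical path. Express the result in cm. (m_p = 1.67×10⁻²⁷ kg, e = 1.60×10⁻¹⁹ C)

Only the perpendicular component v⊥ = v sin69.3° = 3.27×10^6 m/s is bent by the field.
r = m v⊥ /(qB) = (1.67×10^-27)(3.27×10^6) / [(1×1.60×10^-19)(8.03×10^-3)] = 4.26 m.

r ≈ 426 cm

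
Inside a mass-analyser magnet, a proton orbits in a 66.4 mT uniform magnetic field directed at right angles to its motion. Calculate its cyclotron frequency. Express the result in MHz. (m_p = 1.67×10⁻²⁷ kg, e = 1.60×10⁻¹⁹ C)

f = qB/(2πm) = (1×1.60×10^-19)(0.0664) / [2π(1.67×10^-27)] = 1.01×10^6 Hz.

f ≈ 1.01 MHz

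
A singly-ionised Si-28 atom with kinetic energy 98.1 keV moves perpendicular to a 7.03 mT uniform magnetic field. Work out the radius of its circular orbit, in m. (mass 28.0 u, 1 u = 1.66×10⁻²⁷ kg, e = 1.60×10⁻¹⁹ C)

r ≈ 34.0 m

Convert the energy: K = 98.1 keV = 1.57×10^-14 J.
v = √(2K/m) = √(2·1.57×10^-14/4.65×10^-26) = 8.22×10^5 m/s.
r = mv/(qB) = (4.65×10^-26)(8.22×10^5) / [(1×1.60×10^-19)(7.03×10^-3)] = 34.0 m.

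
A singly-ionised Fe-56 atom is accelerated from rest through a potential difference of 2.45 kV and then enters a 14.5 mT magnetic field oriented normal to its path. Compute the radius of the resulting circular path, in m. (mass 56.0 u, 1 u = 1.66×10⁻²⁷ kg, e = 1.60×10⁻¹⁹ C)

The kinetic energy gained is K = qV = (1×1.60×10^-19)(2450) = 3.92×10^-16 J.
v = √(2K/m) = 9.18×10^4 m/s.
r = mv/(qB) = (9.30×10^-26)(9.18×10^4) / [(1×1.60×10^-19)(0.0145)] = 3.68 m.

r ≈ 3.68 m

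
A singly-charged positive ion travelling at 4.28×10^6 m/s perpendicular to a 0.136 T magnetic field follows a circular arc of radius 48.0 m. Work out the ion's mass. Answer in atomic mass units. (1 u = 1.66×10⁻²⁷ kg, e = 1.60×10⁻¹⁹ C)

qvB = mv²/r ⇒ m = qBr/v.
m = (1×1.60×10^-19)(0.136)(48.0) / (4.28×10^6) = 2.44×10^-25 kg = 147 u.

m ≈ 147 u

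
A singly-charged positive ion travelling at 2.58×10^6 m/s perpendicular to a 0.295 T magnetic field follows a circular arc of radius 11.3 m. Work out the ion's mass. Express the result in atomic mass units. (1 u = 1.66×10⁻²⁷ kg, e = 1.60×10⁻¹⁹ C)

qvB = mv²/r ⇒ m = qBr/v.
m = (1×1.60×10^-19)(0.295)(11.3) / (2.58×10^6) = 2.07×10^-25 kg = 125 u.

m ≈ 125 u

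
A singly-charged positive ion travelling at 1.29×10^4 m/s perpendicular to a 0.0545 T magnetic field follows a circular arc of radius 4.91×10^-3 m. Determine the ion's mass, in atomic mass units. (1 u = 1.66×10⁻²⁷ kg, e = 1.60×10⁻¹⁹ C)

qvB = mv²/r ⇒ m = qBr/v.
m = (1×1.60×10^-19)(0.0545)(4.91×10^-3) / (1.29×10^4) = 3.32×10^-27 kg = 2.00 u.

m ≈ 2.00 u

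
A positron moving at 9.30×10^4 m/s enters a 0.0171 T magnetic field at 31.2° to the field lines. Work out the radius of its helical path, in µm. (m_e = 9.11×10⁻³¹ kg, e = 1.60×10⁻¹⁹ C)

Only the perpendicular component v⊥ = v sin31.2° = 4.82×10^4 m/s is bent by the field.
r = m v⊥ /(qB) = (9.11×10^-31)(4.82×10^4) / [(1×1.60×10^-19)(0.0171)] = 1.60×10^-5 m.

r ≈ 16.0 µm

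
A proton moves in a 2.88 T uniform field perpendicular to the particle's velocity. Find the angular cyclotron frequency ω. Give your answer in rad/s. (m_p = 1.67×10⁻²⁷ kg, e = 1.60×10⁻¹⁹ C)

ω ≈ 2.76×10^8 rad/s

ω = qB/m = (1×1.60×10^-19)(2.88) / (1.67×10^-27) = 2.76×10^8 rad/s.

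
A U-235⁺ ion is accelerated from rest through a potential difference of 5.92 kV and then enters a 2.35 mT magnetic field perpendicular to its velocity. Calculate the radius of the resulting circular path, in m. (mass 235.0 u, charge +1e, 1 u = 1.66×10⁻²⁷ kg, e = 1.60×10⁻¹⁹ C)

r ≈ 72.3 m

The kinetic energy gained is K = qV = (1×1.60×10^-19)(5920) = 9.47×10^-16 J.
v = √(2K/m) = 6.97×10^4 m/s.
r = mv/(qB) = (3.90×10^-25)(6.97×10^4) / [(1×1.60×10^-19)(2.35×10^-3)] = 72.3 m.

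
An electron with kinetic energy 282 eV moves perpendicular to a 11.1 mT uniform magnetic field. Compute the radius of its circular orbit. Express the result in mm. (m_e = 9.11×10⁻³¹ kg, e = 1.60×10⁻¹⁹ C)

Convert the energy: K = 282 eV = 4.51×10^-17 J.
v = √(2K/m) = √(2·4.51×10^-17/9.11×10^-31) = 9.95×10^6 m/s.
r = mv/(qB) = (9.11×10^-31)(9.95×10^6) / [(1×1.60×10^-19)(0.0111)] = 5.11×10^-3 m.

r ≈ 5.11 mm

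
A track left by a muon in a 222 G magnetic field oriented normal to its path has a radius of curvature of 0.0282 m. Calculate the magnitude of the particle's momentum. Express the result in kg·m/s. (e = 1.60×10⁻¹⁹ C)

Since qvB = mv²/r, the momentum p = mv = qBr.
p = (1×1.60×10^-19)(0.0222)(0.0282) = 1.00×10^-22 kg·m/s.

p ≈ 1.00×10^-22 kg·m/s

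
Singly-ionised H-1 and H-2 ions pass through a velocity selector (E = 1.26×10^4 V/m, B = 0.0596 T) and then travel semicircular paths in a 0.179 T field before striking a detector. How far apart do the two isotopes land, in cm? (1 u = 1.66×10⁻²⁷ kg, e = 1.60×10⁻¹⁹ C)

Both emerge at v = E/B₁ = 2.11×10^5 m/s.
r = mv/(qB₂), so r₁ = 0.0123 m and r₂ = 0.0245 m, giving Δr = 0.0123 m.
After a semicircle each ion lands a diameter 2r from the entry slit, so the separation is 2Δr = 0.0245 m.

Δd ≈ 2.45 cm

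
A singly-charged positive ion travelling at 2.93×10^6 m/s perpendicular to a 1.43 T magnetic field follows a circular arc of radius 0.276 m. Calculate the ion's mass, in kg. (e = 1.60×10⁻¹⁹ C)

qvB = mv²/r ⇒ m = qBr/v.
m = (1×1.60×10^-19)(1.43)(0.276) / (2.93×10^6) = 2.16×10^-26 kg.

m ≈ 2.16×10^-26 kg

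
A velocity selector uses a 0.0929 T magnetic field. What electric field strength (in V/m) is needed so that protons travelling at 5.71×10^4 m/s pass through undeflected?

qE = qvB ⇒ E = vB = (5.71×10^4)(0.0929) = 5300 V/m.

E ≈ 5300 V/m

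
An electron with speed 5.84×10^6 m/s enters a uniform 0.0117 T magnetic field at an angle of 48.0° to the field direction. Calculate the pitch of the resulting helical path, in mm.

pitch ≈ 11.9 mm

The velocity component along B is v∥ = v cos48.0° = 3.91×10^6 m/s.
The cyclotron period T = 2πm/(qB) = 3.06×10^-9 s is set by m, q, B alone.
Pitch = v∥·T = (3.91×10^6)(3.06×10^-9) = 0.0119 m.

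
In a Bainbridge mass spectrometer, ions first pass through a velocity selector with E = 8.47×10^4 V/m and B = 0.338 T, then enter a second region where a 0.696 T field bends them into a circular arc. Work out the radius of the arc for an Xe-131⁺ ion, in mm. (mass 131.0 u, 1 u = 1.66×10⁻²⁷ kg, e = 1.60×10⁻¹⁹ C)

r ≈ 489 mm

The selector passes v = E/B = 8.47×10^4/0.338 = 2.51×10^5 m/s.
In the deflection region, r = mv/(qB₂) = (2.17×10^-25)(2.51×10^5) / [(1×1.60×10^-19)(0.696)] = 0.489 m.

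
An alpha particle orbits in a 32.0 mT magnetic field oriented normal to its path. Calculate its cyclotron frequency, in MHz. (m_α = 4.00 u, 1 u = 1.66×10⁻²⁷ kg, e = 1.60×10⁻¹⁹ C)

f ≈ 0.245 MHz

f = qB/(2πm) = (2×1.60×10^-19)(0.0320) / [2π(6.64×10^-27)] = 2.45×10^5 Hz.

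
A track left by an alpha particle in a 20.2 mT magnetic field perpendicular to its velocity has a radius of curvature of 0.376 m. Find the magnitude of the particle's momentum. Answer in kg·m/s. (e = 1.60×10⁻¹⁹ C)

Since qvB = mv²/r, the momentum p = mv = qBr.
p = (2×1.60×10^-19)(0.0202)(0.376) = 2.43×10^-21 kg·m/s.

p ≈ 2.43×10^-21 kg·m/s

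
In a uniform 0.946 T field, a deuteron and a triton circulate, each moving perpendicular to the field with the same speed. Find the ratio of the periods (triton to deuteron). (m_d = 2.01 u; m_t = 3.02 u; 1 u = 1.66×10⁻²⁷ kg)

ratio ≈ 1.50

T = 2πm/(qB) is independent of speed, so T₂/T₁ = (m₂/q₂)/(m₁/q₁).
T_{triton}/T_{deuteron} = (5.01×10^-27/1e) / (3.34×10^-27/1e) = 1.50.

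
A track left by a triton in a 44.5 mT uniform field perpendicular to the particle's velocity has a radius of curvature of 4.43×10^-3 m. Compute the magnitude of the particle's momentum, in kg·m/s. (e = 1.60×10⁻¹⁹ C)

p ≈ 3.15×10^-23 kg·m/s

Since qvB = mv²/r, the momentum p = mv = qBr.
p = (1×1.60×10^-19)(0.0445)(4.43×10^-3) = 3.15×10^-23 kg·m/s.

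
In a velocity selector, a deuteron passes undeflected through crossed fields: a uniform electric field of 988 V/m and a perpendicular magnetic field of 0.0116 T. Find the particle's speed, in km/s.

For zero net force, qE = qvB, so v = E/B.
v = (988) / (0.0116) = 8.52×10^4 m/s.

v ≈ 85.2 km/s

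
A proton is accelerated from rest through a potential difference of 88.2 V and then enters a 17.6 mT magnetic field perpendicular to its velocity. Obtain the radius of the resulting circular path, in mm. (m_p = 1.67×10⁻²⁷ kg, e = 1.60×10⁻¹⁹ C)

r ≈ 77.1 mm

The kinetic energy gained is K = qV = (1×1.60×10^-19)(88.2) = 1.41×10^-17 J.
v = √(2K/m) = 1.30×10^5 m/s.
r = mv/(qB) = (1.67×10^-27)(1.30×10^5) / [(1×1.60×10^-19)(0.0176)] = 0.0771 m.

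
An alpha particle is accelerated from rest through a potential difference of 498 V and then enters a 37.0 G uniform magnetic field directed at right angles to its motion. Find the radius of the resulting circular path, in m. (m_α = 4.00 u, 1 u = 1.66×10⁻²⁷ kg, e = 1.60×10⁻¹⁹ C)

The kinetic energy gained is K = qV = (2×1.60×10^-19)(498) = 1.59×10^-16 J.
v = √(2K/m) = 2.19×10^5 m/s.
r = mv/(qB) = (6.64×10^-27)(2.19×10^5) / [(2×1.60×10^-19)(3.70×10^-3)] = 1.23 m.

r ≈ 1.23 m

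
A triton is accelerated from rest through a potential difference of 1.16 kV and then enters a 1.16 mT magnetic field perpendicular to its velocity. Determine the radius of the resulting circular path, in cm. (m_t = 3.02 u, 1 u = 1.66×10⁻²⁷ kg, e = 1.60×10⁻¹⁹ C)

The kinetic energy gained is K = qV = (1×1.60×10^-19)(1160) = 1.86×10^-16 J.
v = √(2K/m) = 2.72×10^5 m/s.
r = mv/(qB) = (5.01×10^-27)(2.72×10^5) / [(1×1.60×10^-19)(1.16×10^-3)] = 7.35 m.

r ≈ 735 cm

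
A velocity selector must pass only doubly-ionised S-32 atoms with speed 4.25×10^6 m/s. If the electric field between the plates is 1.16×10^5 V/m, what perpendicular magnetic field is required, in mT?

qE = qvB ⇒ B = E/v = (1.16×10^5) / (4.25×10^6) = 0.0273 T.

B ≈ 27.3 mT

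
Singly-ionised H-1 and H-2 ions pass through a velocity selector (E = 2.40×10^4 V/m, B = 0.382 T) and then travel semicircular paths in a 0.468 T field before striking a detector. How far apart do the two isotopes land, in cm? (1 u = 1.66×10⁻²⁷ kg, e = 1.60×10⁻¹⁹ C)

Δd ≈ 0.279 cm

Both emerge at v = E/B₁ = 6.28×10^4 m/s.
r = mv/(qB₂), so r₁ = 1.39×10^-3 m and r₂ = 2.79×10^-3 m, giving Δr = 1.39×10^-3 m.
After a semicircle each ion lands a diameter 2r from the entry slit, so the separation is 2Δr = 2.79×10^-3 m.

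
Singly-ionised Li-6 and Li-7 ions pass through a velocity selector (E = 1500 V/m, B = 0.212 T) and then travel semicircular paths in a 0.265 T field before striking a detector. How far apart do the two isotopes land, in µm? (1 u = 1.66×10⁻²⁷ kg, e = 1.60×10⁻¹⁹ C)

Δd ≈ 554 µm

Both emerge at v = E/B₁ = 7080 m/s.
r = mv/(qB₂), so r₁ = 1.662×10^-3 m and r₂ = 1.939×10^-3 m, giving Δr = 2.77×10^-4 m.
After a semicircle each ion lands a diameter 2r from the entry slit, so the separation is 2Δr = 5.54×10^-4 m.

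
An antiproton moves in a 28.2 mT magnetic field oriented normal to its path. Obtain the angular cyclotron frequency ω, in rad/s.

ω = qB/m = (1×1.60×10^-19)(0.0282) / (1.67×10^-27) = 2.70×10^6 rad/s.

ω ≈ 2.70×10^6 rad/s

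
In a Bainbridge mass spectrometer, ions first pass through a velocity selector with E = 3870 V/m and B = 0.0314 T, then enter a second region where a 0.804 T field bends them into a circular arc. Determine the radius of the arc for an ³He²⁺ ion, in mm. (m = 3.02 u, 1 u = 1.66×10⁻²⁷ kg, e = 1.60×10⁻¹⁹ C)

r ≈ 2.40 mm

The selector passes v = E/B = 3870/0.0314 = 1.23×10^5 m/s.
In the deflection region, r = mv/(qB₂) = (5.01×10^-27)(1.23×10^5) / [(2×1.60×10^-19)(0.804)] = 2.40×10^-3 m.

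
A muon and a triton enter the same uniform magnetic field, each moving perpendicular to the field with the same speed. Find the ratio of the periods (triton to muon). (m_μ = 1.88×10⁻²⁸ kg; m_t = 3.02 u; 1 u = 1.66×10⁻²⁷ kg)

T = 2πm/(qB) is independent of speed, so T₂/T₁ = (m₂/q₂)/(m₁/q₁).
T_{triton}/T_{muon} = (5.01×10^-27/1e) / (1.88×10^-28/1e) = 26.7.

ratio ≈ 26.7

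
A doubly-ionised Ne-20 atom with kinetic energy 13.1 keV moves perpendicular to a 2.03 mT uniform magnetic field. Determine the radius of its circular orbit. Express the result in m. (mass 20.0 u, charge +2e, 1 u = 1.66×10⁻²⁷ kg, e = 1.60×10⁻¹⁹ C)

r ≈ 18.2 m

Convert the energy: K = 13.1 keV = 2.10×10^-15 J.
v = √(2K/m) = √(2·2.10×10^-15/3.32×10^-26) = 3.55×10^5 m/s.
r = mv/(qB) = (3.32×10^-26)(3.55×10^5) / [(2×1.60×10^-19)(2.03×10^-3)] = 18.2 m.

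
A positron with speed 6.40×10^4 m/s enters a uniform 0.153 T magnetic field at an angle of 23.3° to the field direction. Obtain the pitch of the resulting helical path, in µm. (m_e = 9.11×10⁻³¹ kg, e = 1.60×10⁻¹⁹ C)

pitch ≈ 13.7 µm

The velocity component along B is v∥ = v cos23.3° = 5.88×10^4 m/s.
The cyclotron period T = 2πm/(qB) = 2.34×10^-10 s is set by m, q, B alone.
Pitch = v∥·T = (5.88×10^4)(2.34×10^-10) = 1.37×10^-5 m.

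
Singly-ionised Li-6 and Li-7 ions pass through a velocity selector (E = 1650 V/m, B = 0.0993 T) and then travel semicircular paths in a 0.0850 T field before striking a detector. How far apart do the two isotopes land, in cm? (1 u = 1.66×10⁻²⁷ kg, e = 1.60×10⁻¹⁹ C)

Both emerge at v = E/B₁ = 1.66×10^4 m/s.
r = mv/(qB₂), so r₁ = 0.01217 m and r₂ = 0.01420 m, giving Δr = 2.03×10^-3 m.
After a semicircle each ion lands a diameter 2r from the entry slit, so the separation is 2Δr = 4.06×10^-3 m.

Δd ≈ 0.406 cm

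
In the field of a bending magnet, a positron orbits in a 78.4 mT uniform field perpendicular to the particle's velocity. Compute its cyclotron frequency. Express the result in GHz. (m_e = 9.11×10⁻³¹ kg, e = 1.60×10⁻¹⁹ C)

f ≈ 2.19 GHz

f = qB/(2πm) = (1×1.60×10^-19)(0.0784) / [2π(9.11×10^-31)] = 2.19×10^9 Hz.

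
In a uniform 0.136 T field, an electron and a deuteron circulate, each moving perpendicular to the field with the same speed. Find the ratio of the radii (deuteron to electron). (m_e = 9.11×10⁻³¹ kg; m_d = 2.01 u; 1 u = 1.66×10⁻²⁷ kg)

r = mv/(qB) ⇒ at equal v, r ∝ m/q.
r_{deuteron}/r_{electron} = 3660.

ratio ≈ 3660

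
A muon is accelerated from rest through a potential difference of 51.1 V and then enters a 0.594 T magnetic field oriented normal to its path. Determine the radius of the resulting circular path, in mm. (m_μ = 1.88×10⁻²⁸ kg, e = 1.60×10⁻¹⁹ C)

The kinetic energy gained is K = qV = (1×1.60×10^-19)(51.1) = 8.18×10^-18 J.
v = √(2K/m) = 2.95×10^5 m/s.
r = mv/(qB) = (1.88×10^-28)(2.95×10^5) / [(1×1.60×10^-19)(0.594)] = 5.83×10^-4 m.

r ≈ 0.583 mm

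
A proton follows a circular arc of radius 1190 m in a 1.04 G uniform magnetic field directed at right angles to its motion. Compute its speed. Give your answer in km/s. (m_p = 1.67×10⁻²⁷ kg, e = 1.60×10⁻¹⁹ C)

v ≈ 11900 km/s

From qvB = mv²/r, v = qBr/m.
v = (1×1.60×10^-19)(1.04×10^-4)(1190) / (1.67×10^-27) = 1.19×10^7 m/s.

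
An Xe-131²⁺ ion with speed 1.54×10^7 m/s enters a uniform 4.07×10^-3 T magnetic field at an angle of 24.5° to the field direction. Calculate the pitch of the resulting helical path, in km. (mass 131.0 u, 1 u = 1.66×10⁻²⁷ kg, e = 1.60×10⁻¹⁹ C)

The velocity component along B is v∥ = v cos24.5° = 1.40×10^7 m/s.
The cyclotron period T = 2πm/(qB) = 1.05×10^-3 s is set by m, q, B alone.
Pitch = v∥·T = (1.40×10^7)(1.05×10^-3) = 1.47×10^4 m.

pitch ≈ 14.7 km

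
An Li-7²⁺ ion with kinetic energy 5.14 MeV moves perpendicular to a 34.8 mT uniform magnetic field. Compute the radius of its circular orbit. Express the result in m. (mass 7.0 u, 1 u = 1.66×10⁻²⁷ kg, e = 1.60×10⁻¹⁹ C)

r ≈ 12.4 m

Convert the energy: K = 5.14 MeV = 8.22×10^-13 J.
v = √(2K/m) = √(2·8.22×10^-13/1.16×10^-26) = 1.19×10^7 m/s.
r = mv/(qB) = (1.16×10^-26)(1.19×10^7) / [(2×1.60×10^-19)(0.0348)] = 12.4 m.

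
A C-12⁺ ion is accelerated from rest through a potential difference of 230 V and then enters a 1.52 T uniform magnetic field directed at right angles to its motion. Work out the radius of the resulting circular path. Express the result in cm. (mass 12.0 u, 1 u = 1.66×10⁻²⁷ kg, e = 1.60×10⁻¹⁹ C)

r ≈ 0.498 cm

The kinetic energy gained is K = qV = (1×1.60×10^-19)(230) = 3.68×10^-17 J.
v = √(2K/m) = 6.08×10^4 m/s.
r = mv/(qB) = (1.99×10^-26)(6.08×10^4) / [(1×1.60×10^-19)(1.52)] = 4.98×10^-3 m.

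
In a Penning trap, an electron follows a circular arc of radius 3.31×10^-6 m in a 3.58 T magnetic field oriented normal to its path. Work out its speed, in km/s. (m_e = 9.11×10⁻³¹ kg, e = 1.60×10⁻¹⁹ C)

v ≈ 2080 km/s

From qvB = mv²/r, v = qBr/m.
v = (1×1.60×10^-19)(3.58)(3.31×10^-6) / (9.11×10^-31) = 2.08×10^6 m/s.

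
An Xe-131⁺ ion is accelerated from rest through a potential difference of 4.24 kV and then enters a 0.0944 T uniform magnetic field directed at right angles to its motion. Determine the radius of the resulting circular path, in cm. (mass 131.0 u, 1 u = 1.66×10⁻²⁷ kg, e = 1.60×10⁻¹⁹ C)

The kinetic energy gained is K = qV = (1×1.60×10^-19)(4240) = 6.78×10^-16 J.
v = √(2K/m) = 7.90×10^4 m/s.
r = mv/(qB) = (2.17×10^-25)(7.90×10^4) / [(1×1.60×10^-19)(0.0944)] = 1.14 m.

r ≈ 114 cm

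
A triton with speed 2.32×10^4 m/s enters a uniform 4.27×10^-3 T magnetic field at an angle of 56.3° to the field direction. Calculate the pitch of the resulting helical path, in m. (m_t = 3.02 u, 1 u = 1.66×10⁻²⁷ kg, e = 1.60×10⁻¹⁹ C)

The velocity component along B is v∥ = v cos56.3° = 1.29×10^4 m/s.
The cyclotron period T = 2πm/(qB) = 4.61×10^-5 s is set by m, q, B alone.
Pitch = v∥·T = (1.29×10^4)(4.61×10^-5) = 0.593 m.

pitch ≈ 0.593 m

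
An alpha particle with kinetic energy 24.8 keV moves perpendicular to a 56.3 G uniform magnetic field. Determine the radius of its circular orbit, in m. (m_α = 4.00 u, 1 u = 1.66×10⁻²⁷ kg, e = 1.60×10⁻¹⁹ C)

Convert the energy: K = 24.8 keV = 3.97×10^-15 J.
v = √(2K/m) = √(2·3.97×10^-15/6.64×10^-27) = 1.09×10^6 m/s.
r = mv/(qB) = (6.64×10^-27)(1.09×10^6) / [(2×1.60×10^-19)(5.63×10^-3)] = 4.03 m.

r ≈ 4.03 m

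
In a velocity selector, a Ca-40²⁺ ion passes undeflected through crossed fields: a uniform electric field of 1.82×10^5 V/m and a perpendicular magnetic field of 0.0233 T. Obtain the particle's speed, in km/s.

For zero net force, qE = qvB, so v = E/B.
v = (1.82×10^5) / (0.0233) = 7.81×10^6 m/s.

v ≈ 7810 km/s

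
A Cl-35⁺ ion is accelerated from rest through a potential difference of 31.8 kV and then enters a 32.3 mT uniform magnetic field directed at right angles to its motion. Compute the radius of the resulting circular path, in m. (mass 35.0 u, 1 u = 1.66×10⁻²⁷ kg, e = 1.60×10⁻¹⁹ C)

r ≈ 4.70 m

The kinetic energy gained is K = qV = (1×1.60×10^-19)(3.18×10^4) = 5.09×10^-15 J.
v = √(2K/m) = 4.19×10^5 m/s.
r = mv/(qB) = (5.81×10^-26)(4.19×10^5) / [(1×1.60×10^-19)(0.0323)] = 4.70 m.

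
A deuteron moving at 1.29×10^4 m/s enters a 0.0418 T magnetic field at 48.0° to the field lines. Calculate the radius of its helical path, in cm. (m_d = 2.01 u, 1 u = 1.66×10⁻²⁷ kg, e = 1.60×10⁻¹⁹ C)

r ≈ 0.478 cm

Only the perpendicular component v⊥ = v sin48.0° = 9590 m/s is bent by the field.
r = m v⊥ /(qB) = (3.34×10^-27)(9590) / [(1×1.60×10^-19)(0.0418)] = 4.78×10^-3 m.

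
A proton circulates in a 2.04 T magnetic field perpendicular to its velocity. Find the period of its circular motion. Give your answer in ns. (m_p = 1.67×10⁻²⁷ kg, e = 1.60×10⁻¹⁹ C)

The cyclotron period is independent of speed: T = 2πm/(qB).
T = 2π(1.67×10^-27) / [(1×1.60×10^-19)(2.04)] = 3.21×10^-8 s.

T ≈ 32.1 ns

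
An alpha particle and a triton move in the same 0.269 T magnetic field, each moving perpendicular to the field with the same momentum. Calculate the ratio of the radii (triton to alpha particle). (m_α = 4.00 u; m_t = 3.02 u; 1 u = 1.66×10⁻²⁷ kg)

r = p/(qB) ⇒ at equal p, r ∝ 1/q.
r_{triton}/r_{alpha particle} = 2.00.

ratio ≈ 2.00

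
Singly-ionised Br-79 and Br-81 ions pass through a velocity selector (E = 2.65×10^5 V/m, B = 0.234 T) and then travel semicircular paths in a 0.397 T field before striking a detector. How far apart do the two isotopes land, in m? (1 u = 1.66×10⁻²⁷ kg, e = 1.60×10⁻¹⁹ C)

Both emerge at v = E/B₁ = 1.13×10^6 m/s.
r = mv/(qB₂), so r₁ = 2.3381 m and r₂ = 2.3972 m, giving Δr = 0.0592 m.
After a semicircle each ion lands a diameter 2r from the entry slit, so the separation is 2Δr = 0.118 m.

Δd ≈ 0.118 m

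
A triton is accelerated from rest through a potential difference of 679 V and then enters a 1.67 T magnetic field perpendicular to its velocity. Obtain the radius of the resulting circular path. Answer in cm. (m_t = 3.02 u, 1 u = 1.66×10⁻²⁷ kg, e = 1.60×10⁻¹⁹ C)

r ≈ 0.391 cm

The kinetic energy gained is K = qV = (1×1.60×10^-19)(679) = 1.09×10^-16 J.
v = √(2K/m) = 2.08×10^5 m/s.
r = mv/(qB) = (5.01×10^-27)(2.08×10^5) / [(1×1.60×10^-19)(1.67)] = 3.91×10^-3 m.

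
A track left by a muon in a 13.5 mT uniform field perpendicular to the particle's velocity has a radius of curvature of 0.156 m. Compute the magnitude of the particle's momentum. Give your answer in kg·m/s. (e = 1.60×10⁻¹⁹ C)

Since qvB = mv²/r, the momentum p = mv = qBr.
p = (1×1.60×10^-19)(0.0135)(0.156) = 3.37×10^-22 kg·m/s.

p ≈ 3.37×10^-22 kg·m/s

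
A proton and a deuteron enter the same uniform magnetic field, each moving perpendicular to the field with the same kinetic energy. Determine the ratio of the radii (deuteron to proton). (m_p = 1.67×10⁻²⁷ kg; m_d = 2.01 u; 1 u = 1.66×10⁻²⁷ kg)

r = √(2mK)/(qB) ⇒ at equal K, r ∝ √m/q.
r_{deuteron}/r_{proton} = 1.41.

ratio ≈ 1.41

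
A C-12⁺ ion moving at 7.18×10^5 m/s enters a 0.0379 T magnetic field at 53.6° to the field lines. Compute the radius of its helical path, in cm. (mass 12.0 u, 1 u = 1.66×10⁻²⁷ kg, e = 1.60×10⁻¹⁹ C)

r ≈ 190 cm

Only the perpendicular component v⊥ = v sin53.6° = 5.78×10^5 m/s is bent by the field.
r = m v⊥ /(qB) = (1.99×10^-26)(5.78×10^5) / [(1×1.60×10^-19)(0.0379)] = 1.90 m.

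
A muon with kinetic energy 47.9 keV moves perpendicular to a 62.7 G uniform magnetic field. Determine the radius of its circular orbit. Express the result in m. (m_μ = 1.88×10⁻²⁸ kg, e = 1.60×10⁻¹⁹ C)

r ≈ 1.69 m

Convert the energy: K = 47.9 keV = 7.66×10^-15 J.
v = √(2K/m) = √(2·7.66×10^-15/1.88×10^-28) = 9.03×10^6 m/s.
r = mv/(qB) = (1.88×10^-28)(9.03×10^6) / [(1×1.60×10^-19)(6.27×10^-3)] = 1.69 m.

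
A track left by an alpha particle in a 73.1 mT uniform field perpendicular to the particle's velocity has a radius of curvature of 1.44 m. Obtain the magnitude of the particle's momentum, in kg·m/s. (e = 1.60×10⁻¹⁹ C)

p ≈ 3.37×10^-20 kg·m/s

Since qvB = mv²/r, the momentum p = mv = qBr.
p = (2×1.60×10^-19)(0.0731)(1.44) = 3.37×10^-20 kg·m/s.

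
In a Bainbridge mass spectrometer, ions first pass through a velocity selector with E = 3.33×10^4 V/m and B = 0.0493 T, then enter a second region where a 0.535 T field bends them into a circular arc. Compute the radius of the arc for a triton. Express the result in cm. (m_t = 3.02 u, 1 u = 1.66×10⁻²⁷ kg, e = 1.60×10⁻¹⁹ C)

The selector passes v = E/B = 3.33×10^4/0.0493 = 6.75×10^5 m/s.
In the deflection region, r = mv/(qB₂) = (5.01×10^-27)(6.75×10^5) / [(1×1.60×10^-19)(0.535)] = 0.0396 m.

r ≈ 3.96 cm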